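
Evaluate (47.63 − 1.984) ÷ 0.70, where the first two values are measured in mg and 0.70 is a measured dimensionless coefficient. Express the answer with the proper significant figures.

47.63 mg − 1.984 mg = 45.646 mg; the difference is limited to 2 decimal places (4 s.f.).
Carrying full precision, 45.646 ÷ 0.70 = 65.2085714286… mg; 0.70 has 2 s.f., so the result keeps min(4, 2) = 2 s.f.
Rounded to 2 significant figures: 65 mg.

65 mg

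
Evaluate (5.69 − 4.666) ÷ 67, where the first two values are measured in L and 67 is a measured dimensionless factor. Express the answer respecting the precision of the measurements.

5.69 L − 4.666 L = 1.024 L; the difference is limited to 2 decimal places (3 s.f.).
Carrying full precision, 1.024 ÷ 67 = 0.0152835820896… L; 67 has 2 s.f., so the result keeps min(3, 2) = 2 s.f.
Rounded to 2 significant figures: 0.015 L.

0.015 L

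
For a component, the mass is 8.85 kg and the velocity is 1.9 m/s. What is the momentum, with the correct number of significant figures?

17 kg·m/s

momentum = 8.85 kg × 1.9 m/s = 16.815 kg·m/s.
8.85 has 3 significant figures; 1.9 has 2.
Division/multiplication keeps the fewest: 2 significant figures.
Rounded: 17 kg·m/s.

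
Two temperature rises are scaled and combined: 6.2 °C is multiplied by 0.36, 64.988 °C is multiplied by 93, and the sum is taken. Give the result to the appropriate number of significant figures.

6.0 × 10³ °C

6.2 × 0.36 = 2.232 → 2.2 °C (2 s.f., last digit at the 10^-1 place).
64.988 × 93 = 6043.884 → 6.0 × 10³ °C (2 s.f., last digit at the 10^2 place).
Sum: 6046.116 °C; keep the coarser place, 10^2.
Result: 6.0 × 10³ °C.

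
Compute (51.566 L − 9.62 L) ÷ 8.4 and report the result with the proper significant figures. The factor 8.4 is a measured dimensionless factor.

5.0 L

51.566 L − 9.62 L = 41.946 L; the difference is limited to 2 decimal places (4 s.f.).
Carrying full precision, 41.946 ÷ 8.4 = 4.99357142857… L; 8.4 has 2 s.f., so the result keeps min(4, 2) = 2 s.f.
Rounded to 2 significant figures: 5.0 L.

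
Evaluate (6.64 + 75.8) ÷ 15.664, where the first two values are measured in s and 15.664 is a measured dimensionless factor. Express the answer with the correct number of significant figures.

5.26 s

6.64 s + 75.8 s = 82.44 s; the sum is limited to 1 decimal place (3 s.f.).
Carrying full precision, 82.44 ÷ 15.664 = 5.26302349336… s; 15.664 has 5 s.f., so the result keeps min(3, 5) = 3 s.f.
Rounded to 3 significant figures: 5.26 s.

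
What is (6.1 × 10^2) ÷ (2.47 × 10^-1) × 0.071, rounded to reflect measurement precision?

1.8 × 10^2

(6.1 × 10^2) ÷ (2.47 × 10^-1) × 0.071 = 175.344129555…
Multiplication/division keeps the fewest significant figures: 6.1 × 10^2 → 2 s.f., 2.47 × 10^-1 → 3 s.f., 0.071 → 2 s.f.; limit is 2.
Rounded to 2 significant figures: 1.8 × 10^2.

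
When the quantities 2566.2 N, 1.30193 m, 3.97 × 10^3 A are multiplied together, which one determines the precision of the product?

3.97 × 10^3 A

2566.2 N → 5 s.f.; 1.30193 m → 6 s.f.; 3.97 × 10^3 A → 3 s.f.
The fewest is 3 significant figures, from 3.97 × 10^3 A.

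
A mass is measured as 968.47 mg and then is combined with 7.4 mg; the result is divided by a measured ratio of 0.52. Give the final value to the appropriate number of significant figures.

968.47 mg + 7.4 mg = 975.87 mg; the sum is limited to 1 decimal place (4 s.f.).
Carrying full precision, 975.87 ÷ 0.52 = 1876.67307692… mg; 0.52 has 2 s.f., so the result keeps min(4, 2) = 2 s.f.
Rounded to 2 significant figures: 1.9 × 10^3 mg.

1.9 × 10^3 mg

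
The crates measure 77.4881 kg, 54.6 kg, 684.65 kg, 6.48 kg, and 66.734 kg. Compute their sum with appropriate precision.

77.4881 kg + 54.6 kg + 684.65 kg + 6.48 kg + 66.734 kg = 889.9521 kg.
Addition/subtraction keeps the fewest decimal places: 77.4881 → 4 decimal places, 54.6 → 1 decimal place, 684.65 → 2 decimal places, 6.48 → 2 decimal places, 66.734 → 3 decimal places; limit is 1.
Rounded to 1 decimal place: 890.0 kg.

890.0 kg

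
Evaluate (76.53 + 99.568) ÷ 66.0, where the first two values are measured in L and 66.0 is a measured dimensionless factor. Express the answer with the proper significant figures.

76.53 L + 99.568 L = 176.098 L; the sum is limited to 2 decimal places (5 s.f.).
Carrying full precision, 176.098 ÷ 66.0 = 2.66815151515… L; 66.0 has 3 s.f., so the result keeps min(5, 3) = 3 s.f.
Rounded to 3 significant figures: 2.67 L.

2.67 L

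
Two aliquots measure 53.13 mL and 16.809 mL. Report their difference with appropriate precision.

53.13 mL − 16.809 mL = 36.321 mL.
Addition/subtraction keeps the fewest decimal places: 53.13 → 2 decimal places, 16.809 → 3 decimal places; limit is 2.
Rounded to 2 decimal places: 36.32 mL.

36.32 mL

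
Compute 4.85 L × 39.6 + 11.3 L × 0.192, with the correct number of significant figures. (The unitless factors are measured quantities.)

194 L

4.85 × 39.6 = 192.06 → 192 L (3 s.f., last digit at the 10^0 place).
11.3 × 0.192 = 2.1696 → 2.17 L (3 s.f., last digit at the 10^-2 place).
Sum: 194.2296 L; keep the coarser place, 10^0.
Result: 194 L.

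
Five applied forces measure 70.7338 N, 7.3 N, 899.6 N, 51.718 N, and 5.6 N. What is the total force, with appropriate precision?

70.7338 N + 7.3 N + 899.6 N + 51.718 N + 5.6 N = 1034.9518 N.
Addition/subtraction keeps the fewest decimal places: 70.7338 → 4 decimal places, 7.3 → 1 decimal place, 899.6 → 1 decimal place, 51.718 → 3 decimal places, 5.6 → 1 decimal place; limit is 1.
Rounded to 1 decimal place: 1035.0 N.

1035.0 N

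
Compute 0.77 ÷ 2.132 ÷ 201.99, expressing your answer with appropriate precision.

0.0018

0.77 ÷ 2.132 ÷ 201.99 = 0.00178802528351…
Multiplication/division keeps the fewest significant figures: 0.77 → 2 s.f., 2.132 → 4 s.f., 201.99 → 5 s.f.; limit is 2.
Rounded to 2 significant figures: 0.0018.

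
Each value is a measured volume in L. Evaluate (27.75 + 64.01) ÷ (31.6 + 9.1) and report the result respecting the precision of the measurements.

27.75 + 64.01 = 91.76, limited to 2 d.p. → 4 s.f.; 31.6 + 9.1 = 40.7, limited to 1 d.p. → 3 s.f.
Carrying full precision, 91.76 ÷ 40.7 = 2.25454545455…; keep min(4, 3) = 3 s.f.
Rounded to 3 significant figures: 2.25.

2.25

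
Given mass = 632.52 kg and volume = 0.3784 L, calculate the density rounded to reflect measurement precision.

density = 632.52 kg ÷ 0.3784 L = 1671.56448203… kg/L.
632.52 has 5 significant figures; 0.3784 has 4.
Division/multiplication keeps the fewest: 4 significant figures.
Rounded: 1.672 × 10³ kg/L.

1.672 × 10³ kg/L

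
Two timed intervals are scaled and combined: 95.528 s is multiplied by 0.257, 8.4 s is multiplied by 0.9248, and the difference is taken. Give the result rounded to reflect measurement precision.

16.8 s

95.528 × 0.257 = 24.550696 → 24.6 s (3 s.f., last digit at the 10^-1 place).
8.4 × 0.9248 = 7.76832 → 7.8 s (2 s.f., last digit at the 10^-1 place).
Difference: 16.782376 s; keep the coarser place, 10^-1.
Result: 16.8 s.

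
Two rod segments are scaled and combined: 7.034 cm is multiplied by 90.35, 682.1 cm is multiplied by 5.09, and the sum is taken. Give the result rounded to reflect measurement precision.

7.034 × 90.35 = 635.5219 → 635.5 cm (4 s.f., last digit at the 10^-1 place).
682.1 × 5.09 = 3471.889 → 3.47 × 10^3 cm (3 s.f., last digit at the 10^1 place).
Sum: 4107.4109 cm; keep the coarser place, 10^1.
Result: 4.11 × 10^3 cm.

4.11 × 10^3 cm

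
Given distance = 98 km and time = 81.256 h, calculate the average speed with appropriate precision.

average speed = 98 km ÷ 81.256 h = 1.20606478291… km/h.
98 has 2 significant figures; 81.256 has 5.
Division/multiplication keeps the fewest: 2 significant figures.
Rounded: 1.2 km/h.

1.2 km/h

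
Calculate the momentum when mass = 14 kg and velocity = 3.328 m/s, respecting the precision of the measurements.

47 kg·m/s

momentum = 14 kg × 3.328 m/s = 46.592 kg·m/s.
14 has 2 significant figures; 3.328 has 4.
Division/multiplication keeps the fewest: 2 significant figures.
Rounded: 47 kg·m/s.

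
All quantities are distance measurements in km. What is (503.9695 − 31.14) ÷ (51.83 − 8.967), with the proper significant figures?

11.03

503.9695 − 31.14 = 472.8295, limited to 2 d.p. → 5 s.f.; 51.83 − 8.967 = 42.863, limited to 2 d.p. → 4 s.f.
Carrying full precision, 472.8295 ÷ 42.863 = 11.0311807386…; keep min(5, 4) = 4 s.f.
Rounded to 4 significant figures: 11.03.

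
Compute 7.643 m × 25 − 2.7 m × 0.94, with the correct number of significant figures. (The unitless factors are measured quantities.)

1.9 × 10² m

7.643 × 25 = 191.075 → 1.9 × 10² m (2 s.f., last digit at the 10^1 place).
2.7 × 0.94 = 2.538 → 2.5 m (2 s.f., last digit at the 10^-1 place).
Difference: 188.537 m; keep the coarser place, 10^1.
Result: 1.9 × 10² m.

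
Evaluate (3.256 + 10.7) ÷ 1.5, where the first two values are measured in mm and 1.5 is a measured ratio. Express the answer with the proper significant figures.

9.3 mm

3.256 mm + 10.7 mm = 13.956 mm; the sum is limited to 1 decimal place (3 s.f.).
Carrying full precision, 13.956 ÷ 1.5 = 9.304 mm; 1.5 has 2 s.f., so the result keeps min(3, 2) = 2 s.f.
Rounded to 2 significant figures: 9.3 mm.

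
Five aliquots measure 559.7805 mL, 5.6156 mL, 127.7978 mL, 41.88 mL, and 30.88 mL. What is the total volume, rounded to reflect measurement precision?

765.95 mL

559.7805 mL + 5.6156 mL + 127.7978 mL + 41.88 mL + 30.88 mL = 765.9539 mL.
Addition/subtraction keeps the fewest decimal places: 559.7805 → 4 decimal places, 5.6156 → 4 decimal places, 127.7978 → 4 decimal places, 41.88 → 2 decimal places, 30.88 → 2 decimal places; limit is 2.
Rounded to 2 decimal places: 765.95 mL.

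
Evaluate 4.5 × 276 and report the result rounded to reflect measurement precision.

4.5 × 276 = 1242
Multiplication/division keeps the fewest significant figures: 4.5 → 2 s.f., 276 → 3 s.f.; limit is 2.
Rounded to 2 significant figures: 1.2 × 10³.

1.2 × 10³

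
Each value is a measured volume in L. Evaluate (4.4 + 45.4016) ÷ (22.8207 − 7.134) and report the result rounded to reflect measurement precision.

4.4 + 45.4016 = 49.8016, limited to 1 d.p. → 3 s.f.; 22.8207 − 7.134 = 15.6867, limited to 3 d.p. → 5 s.f.
Carrying full precision, 49.8016 ÷ 15.6867 = 3.17476588448…; keep min(3, 5) = 3 s.f.
Rounded to 3 significant figures: 3.17.

3.17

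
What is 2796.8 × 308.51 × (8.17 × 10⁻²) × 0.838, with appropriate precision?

2796.8 × 308.51 × (8.17 × 10⁻²) × 0.838 = 59074.0480448…
Multiplication/division keeps the fewest significant figures: 2796.8 → 5 s.f., 308.51 → 5 s.f., 8.17 × 10⁻² → 3 s.f., 0.838 → 3 s.f.; limit is 3.
Rounded to 3 significant figures: 5.91 × 10⁴.

5.91 × 10⁴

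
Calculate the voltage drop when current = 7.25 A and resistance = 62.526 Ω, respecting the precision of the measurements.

453 V

voltage drop = 7.25 A × 62.526 Ω = 453.3135 V.
7.25 has 3 significant figures; 62.526 has 5.
Division/multiplication keeps the fewest: 3 significant figures.
Rounded: 453 V.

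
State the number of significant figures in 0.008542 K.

4

0.008542: leading zeros are not significant.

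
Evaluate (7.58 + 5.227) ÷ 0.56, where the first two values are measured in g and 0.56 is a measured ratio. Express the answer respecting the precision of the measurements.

23 g

7.58 g + 5.227 g = 12.807 g; the sum is limited to 2 decimal places (4 s.f.).
Carrying full precision, 12.807 ÷ 0.56 = 22.8696428571… g; 0.56 has 2 s.f., so the result keeps min(4, 2) = 2 s.f.
Rounded to 2 significant figures: 23 g.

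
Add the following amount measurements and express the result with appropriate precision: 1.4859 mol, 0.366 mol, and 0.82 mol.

2.67 mol

1.4859 mol + 0.366 mol + 0.82 mol = 2.6719 mol.
Addition/subtraction keeps the fewest decimal places: 1.4859 → 4 decimal places, 0.366 → 3 decimal places, 0.82 → 2 decimal places; limit is 2.
Rounded to 2 decimal places: 2.67 mol.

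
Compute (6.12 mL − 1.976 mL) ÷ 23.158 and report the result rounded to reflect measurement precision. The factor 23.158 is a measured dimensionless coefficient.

0.179 mL

6.12 mL − 1.976 mL = 4.144 mL; the difference is limited to 2 decimal places (3 s.f.).
Carrying full precision, 4.144 ÷ 23.158 = 0.178944641161… mL; 23.158 has 5 s.f., so the result keeps min(3, 5) = 3 s.f.
Rounded to 3 significant figures: 0.179 mL.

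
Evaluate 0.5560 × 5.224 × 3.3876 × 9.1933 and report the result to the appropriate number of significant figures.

0.5560 × 5.224 × 3.3876 × 9.1933 = 90.4568617377…
Multiplication/division keeps the fewest significant figures: 0.5560 → 4 s.f., 5.224 → 4 s.f., 3.3876 → 5 s.f., 9.1933 → 5 s.f.; limit is 4.
Rounded to 4 significant figures: 90.46.

90.46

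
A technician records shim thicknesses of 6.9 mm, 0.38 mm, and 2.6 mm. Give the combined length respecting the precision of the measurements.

9.9 mm

6.9 mm + 0.38 mm + 2.6 mm = 9.88 mm.
Addition/subtraction keeps the fewest decimal places: 6.9 → 1 decimal place, 0.38 → 2 decimal places, 2.6 → 1 decimal place; limit is 1.
Rounded to 1 decimal place: 9.9 mm.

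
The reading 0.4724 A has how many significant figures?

4

0.4724: leading zeros are not significant.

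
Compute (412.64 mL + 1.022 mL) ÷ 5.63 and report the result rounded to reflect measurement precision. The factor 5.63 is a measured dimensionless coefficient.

73.5 mL

412.64 mL + 1.022 mL = 413.662 mL; the sum is limited to 2 decimal places (5 s.f.).
Carrying full precision, 413.662 ÷ 5.63 = 73.4746003552… mL; 5.63 has 3 s.f., so the result keeps min(5, 3) = 3 s.f.
Rounded to 3 significant figures: 73.5 mL.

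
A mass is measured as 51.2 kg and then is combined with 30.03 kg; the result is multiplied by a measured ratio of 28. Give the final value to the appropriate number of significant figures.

51.2 kg + 30.03 kg = 81.23 kg; the sum is limited to 1 decimal place (3 s.f.).
Carrying full precision, 81.23 × 28 = 2274.44 kg; 28 has 2 s.f., so the result keeps min(3, 2) = 2 s.f.
Rounded to 2 significant figures: 2.3 × 10³ kg.

2.3 × 10³ kg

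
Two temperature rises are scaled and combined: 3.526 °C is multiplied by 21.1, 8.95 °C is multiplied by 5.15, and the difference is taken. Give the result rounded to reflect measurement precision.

3.526 × 21.1 = 74.3986 → 74.4 °C (3 s.f., last digit at the 10^-1 place).
8.95 × 5.15 = 46.0925 → 46.1 °C (3 s.f., last digit at the 10^-1 place).
Difference: 28.3061 °C; keep the coarser place, 10^-1.
Result: 28.3 °C.

28.3 °C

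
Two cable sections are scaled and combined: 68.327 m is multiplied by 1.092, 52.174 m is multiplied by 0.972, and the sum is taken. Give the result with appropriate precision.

125.3 m

68.327 × 1.092 = 74.613084 → 74.61 m (4 s.f., last digit at the 10^-2 place).
52.174 × 0.972 = 50.713128 → 50.7 m (3 s.f., last digit at the 10^-1 place).
Sum: 125.326212 m; keep the coarser place, 10^-1.
Result: 125.3 m.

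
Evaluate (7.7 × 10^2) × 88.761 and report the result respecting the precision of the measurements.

6.8 × 10^4

(7.7 × 10^2) × 88.761 = 68345.97
Multiplication/division keeps the fewest significant figures: 7.7 × 10^2 → 2 s.f., 88.761 → 5 s.f.; limit is 2.
Rounded to 2 significant figures: 6.8 × 10^4.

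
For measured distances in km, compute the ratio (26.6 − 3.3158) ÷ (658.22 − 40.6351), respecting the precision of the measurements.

26.6 − 3.3158 = 23.2842, limited to 1 d.p. → 3 s.f.; 658.22 − 40.6351 = 617.5849, limited to 2 d.p. → 5 s.f.
Carrying full precision, 23.2842 ÷ 617.5849 = 0.0377020228312…; keep min(3, 5) = 3 s.f.
Rounded to 3 significant figures: 0.0377.

0.0377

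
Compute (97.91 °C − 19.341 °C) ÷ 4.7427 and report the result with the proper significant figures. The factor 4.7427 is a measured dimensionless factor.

16.57 °C

97.91 °C − 19.341 °C = 78.569 °C; the difference is limited to 2 decimal places (4 s.f.).
Carrying full precision, 78.569 ÷ 4.7427 = 16.5663018955… °C; 4.7427 has 5 s.f., so the result keeps min(4, 5) = 4 s.f.
Rounded to 4 significant figures: 16.57 °C.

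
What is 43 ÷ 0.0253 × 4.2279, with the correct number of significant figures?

43 ÷ 0.0253 × 4.2279 = 7185.75889328…
Multiplication/division keeps the fewest significant figures: 43 → 2 s.f., 0.0253 → 3 s.f., 4.2279 → 5 s.f.; limit is 2.
Rounded to 2 significant figures: 7.2 × 10^3.

7.2 × 10^3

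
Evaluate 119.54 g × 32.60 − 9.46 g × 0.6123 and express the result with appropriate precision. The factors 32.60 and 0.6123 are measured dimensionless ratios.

3891 g

119.54 × 32.60 = 3897.004 → 3.897 × 10^3 g (4 s.f., last digit at the 10^0 place).
9.46 × 0.6123 = 5.792358 → 5.79 g (3 s.f., last digit at the 10^-2 place).
Difference: 3891.211642 g; keep the coarser place, 10^0.
Result: 3891 g.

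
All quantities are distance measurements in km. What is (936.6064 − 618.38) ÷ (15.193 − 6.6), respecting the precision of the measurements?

37

936.6064 − 618.38 = 318.2264, limited to 2 d.p. → 5 s.f.; 15.193 − 6.6 = 8.593, limited to 1 d.p. → 2 s.f.
Carrying full precision, 318.2264 ÷ 8.593 = 37.0332130804…; keep min(5, 2) = 2 s.f.
Rounded to 2 significant figures: 37.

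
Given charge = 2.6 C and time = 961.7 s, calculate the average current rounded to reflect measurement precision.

average current = 2.6 C ÷ 961.7 s = 0.0027035458043… A.
2.6 has 2 significant figures; 961.7 has 4.
Division/multiplication keeps the fewest: 2 significant figures.
Rounded: 0.0027 A.

0.0027 A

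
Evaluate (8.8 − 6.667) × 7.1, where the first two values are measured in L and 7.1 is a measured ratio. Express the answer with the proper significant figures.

15 L

8.8 L − 6.667 L = 2.133 L; the difference is limited to 1 decimal place (2 s.f.).
Carrying full precision, 2.133 × 7.1 = 15.1443 L; 7.1 has 2 s.f., so the result keeps min(2, 2) = 2 s.f.
Rounded to 2 significant figures: 15 L.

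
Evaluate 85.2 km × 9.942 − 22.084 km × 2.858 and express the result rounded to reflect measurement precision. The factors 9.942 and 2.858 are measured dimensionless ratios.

784 km

85.2 × 9.942 = 847.0584 → 8.47 × 10^2 km (3 s.f., last digit at the 10^0 place).
22.084 × 2.858 = 63.116072 → 63.12 km (4 s.f., last digit at the 10^-2 place).
Difference: 783.942328 km; keep the coarser place, 10^0.
Result: 784 km.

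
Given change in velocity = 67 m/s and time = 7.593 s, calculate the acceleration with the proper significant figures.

8.8 m/s²

acceleration = 67 m/s ÷ 7.593 s = 8.82391676544… m/s².
67 has 2 significant figures; 7.593 has 4.
Division/multiplication keeps the fewest: 2 significant figures.
Rounded: 8.8 m/s².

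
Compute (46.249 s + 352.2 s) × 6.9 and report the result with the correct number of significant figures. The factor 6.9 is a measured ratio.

46.249 s + 352.2 s = 398.449 s; the sum is limited to 1 decimal place (4 s.f.).
Carrying full precision, 398.449 × 6.9 = 2749.2981 s; 6.9 has 2 s.f., so the result keeps min(4, 2) = 2 s.f.
Rounded to 2 significant figures: 2.7 × 10^3 s.

2.7 × 10^3 s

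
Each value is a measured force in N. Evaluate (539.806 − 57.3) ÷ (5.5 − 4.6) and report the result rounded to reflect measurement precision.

539.806 − 57.3 = 482.506, limited to 1 d.p. → 4 s.f.; 5.5 − 4.6 = 0.9, limited to 1 d.p. → 1 s.f.
Carrying full precision, 482.506 ÷ 0.9 = 536.117777778…; keep min(4, 1) = 1 s.f.
Rounded to 1 significant figure: 5 × 10^2.

5 × 10^2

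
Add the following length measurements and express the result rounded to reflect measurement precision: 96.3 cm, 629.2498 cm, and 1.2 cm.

96.3 cm + 629.2498 cm + 1.2 cm = 726.7498 cm.
Addition/subtraction keeps the fewest decimal places: 96.3 → 1 decimal place, 629.2498 → 4 decimal places, 1.2 → 1 decimal place; limit is 1.
Rounded to 1 decimal place: 726.7 cm.

726.7 cm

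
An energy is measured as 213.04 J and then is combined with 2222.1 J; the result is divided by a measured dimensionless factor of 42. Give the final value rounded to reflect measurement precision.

213.04 J + 2222.1 J = 2435.14 J; the sum is limited to 1 decimal place (5 s.f.).
Carrying full precision, 2435.14 ÷ 42 = 57.9795238095… J; 42 has 2 s.f., so the result keeps min(5, 2) = 2 s.f.
Rounded to 2 significant figures: 58 J.

58 J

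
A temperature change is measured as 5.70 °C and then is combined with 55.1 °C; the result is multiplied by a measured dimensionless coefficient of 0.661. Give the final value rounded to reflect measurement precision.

5.70 °C + 55.1 °C = 60.80 °C; the sum is limited to 1 decimal place (3 s.f.).
Carrying full precision, 60.80 × 0.661 = 40.1888 °C; 0.661 has 3 s.f., so the result keeps min(3, 3) = 3 s.f.
Rounded to 3 significant figures: 40.2 °C.

40.2 °C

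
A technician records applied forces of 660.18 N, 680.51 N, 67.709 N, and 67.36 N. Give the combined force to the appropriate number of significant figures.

1475.76 N

660.18 N + 680.51 N + 67.709 N + 67.36 N = 1475.759 N.
Addition/subtraction keeps the fewest decimal places: 660.18 → 2 decimal places, 680.51 → 2 decimal places, 67.709 → 3 decimal places, 67.36 → 2 decimal places; limit is 2.
Rounded to 2 decimal places: 1475.76 N.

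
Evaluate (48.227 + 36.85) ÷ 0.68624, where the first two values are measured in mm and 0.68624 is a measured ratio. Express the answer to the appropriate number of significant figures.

48.227 mm + 36.85 mm = 85.077 mm; the sum is limited to 2 decimal places (4 s.f.).
Carrying full precision, 85.077 ÷ 0.68624 = 123.975577058… mm; 0.68624 has 5 s.f., so the result keeps min(4, 5) = 4 s.f.
Rounded to 4 significant figures: 124.0 mm.

124.0 mm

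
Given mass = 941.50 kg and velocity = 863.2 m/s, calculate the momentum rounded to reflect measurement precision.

momentum = 941.50 kg × 863.2 m/s = 812702.8 kg·m/s.
941.50 has 5 significant figures; 863.2 has 4.
Division/multiplication keeps the fewest: 4 significant figures.
Rounded: 8.127 × 10⁵ kg·m/s.

8.127 × 10⁵ kg·m/s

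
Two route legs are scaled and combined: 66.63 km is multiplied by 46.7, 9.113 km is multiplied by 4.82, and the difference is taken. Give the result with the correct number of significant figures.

66.63 × 46.7 = 3111.621 → 3.11 × 10³ km (3 s.f., last digit at the 10^1 place).
9.113 × 4.82 = 43.92466 → 43.9 km (3 s.f., last digit at the 10^-1 place).
Difference: 3067.69634 km; keep the coarser place, 10^1.
Result: 3.07 × 10³ km.

3.07 × 10³ km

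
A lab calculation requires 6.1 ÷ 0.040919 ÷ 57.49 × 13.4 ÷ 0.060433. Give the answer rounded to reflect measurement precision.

5.7 × 10²

6.1 ÷ 0.040919 ÷ 57.49 × 13.4 ÷ 0.060433 = 574.967317614…
Multiplication/division keeps the fewest significant figures: 6.1 → 2 s.f., 0.040919 → 5 s.f., 57.49 → 4 s.f., 13.4 → 3 s.f., 0.060433 → 5 s.f.; limit is 2.
Rounded to 2 significant figures: 5.7 × 10².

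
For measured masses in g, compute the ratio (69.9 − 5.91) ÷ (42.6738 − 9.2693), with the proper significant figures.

69.9 − 5.91 = 63.99, limited to 1 d.p. → 3 s.f.; 42.6738 − 9.2693 = 33.4045, limited to 4 d.p. → 6 s.f.
Carrying full precision, 63.99 ÷ 33.4045 = 1.91561017228…; keep min(3, 6) = 3 s.f.
Rounded to 3 significant figures: 1.92.

1.92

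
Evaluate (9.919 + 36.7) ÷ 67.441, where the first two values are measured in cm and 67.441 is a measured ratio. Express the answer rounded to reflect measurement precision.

9.919 cm + 36.7 cm = 46.619 cm; the sum is limited to 1 decimal place (3 s.f.).
Carrying full precision, 46.619 ÷ 67.441 = 0.691256060853… cm; 67.441 has 5 s.f., so the result keeps min(3, 5) = 3 s.f.
Rounded to 3 significant figures: 0.691 cm.

0.691 cm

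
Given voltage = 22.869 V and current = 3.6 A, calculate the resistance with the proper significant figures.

resistance = 22.869 V ÷ 3.6 A = 6.3525 Ω.
22.869 has 5 significant figures; 3.6 has 2.
Division/multiplication keeps the fewest: 2 significant figures.
Rounded: 6.4 Ω.

6.4 Ω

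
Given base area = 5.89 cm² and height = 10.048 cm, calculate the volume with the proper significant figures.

volume = 5.89 cm² × 10.048 cm = 59.18272 cm³.
5.89 has 3 significant figures; 10.048 has 5.
Division/multiplication keeps the fewest: 3 significant figures.
Rounded: 59.2 cm³.

59.2 cm³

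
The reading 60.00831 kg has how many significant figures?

7

60.00831: zeros between nonzero digits are significant.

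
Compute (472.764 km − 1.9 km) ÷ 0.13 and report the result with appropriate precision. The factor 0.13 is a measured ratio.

472.764 km − 1.9 km = 470.864 km; the difference is limited to 1 decimal place (4 s.f.).
Carrying full precision, 470.864 ÷ 0.13 = 3622.03076923… km; 0.13 has 2 s.f., so the result keeps min(4, 2) = 2 s.f.
Rounded to 2 significant figures: 3.6 × 10^3 km.

3.6 × 10^3 km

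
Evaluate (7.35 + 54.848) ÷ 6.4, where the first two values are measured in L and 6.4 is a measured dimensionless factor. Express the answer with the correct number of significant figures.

9.7 L

7.35 L + 54.848 L = 62.198 L; the sum is limited to 2 decimal places (4 s.f.).
Carrying full precision, 62.198 ÷ 6.4 = 9.7184375 L; 6.4 has 2 s.f., so the result keeps min(4, 2) = 2 s.f.
Rounded to 2 significant figures: 9.7 L.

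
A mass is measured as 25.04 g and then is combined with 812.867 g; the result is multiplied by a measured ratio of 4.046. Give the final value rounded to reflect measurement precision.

3390. g

25.04 g + 812.867 g = 837.907 g; the sum is limited to 2 decimal places (5 s.f.).
Carrying full precision, 837.907 × 4.046 = 3390.171722 g; 4.046 has 4 s.f., so the result keeps min(5, 4) = 4 s.f.
Rounded to 4 significant figures: 3390. g.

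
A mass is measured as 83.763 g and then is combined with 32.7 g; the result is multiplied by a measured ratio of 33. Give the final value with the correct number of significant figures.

3.8 × 10^3 g

83.763 g + 32.7 g = 116.463 g; the sum is limited to 1 decimal place (4 s.f.).
Carrying full precision, 116.463 × 33 = 3843.279 g; 33 has 2 s.f., so the result keeps min(4, 2) = 2 s.f.
Rounded to 2 significant figures: 3.8 × 10^3 g.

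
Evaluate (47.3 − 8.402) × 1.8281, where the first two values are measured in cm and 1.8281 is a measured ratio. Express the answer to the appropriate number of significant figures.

71.1 cm

47.3 cm − 8.402 cm = 38.898 cm; the difference is limited to 1 decimal place (3 s.f.).
Carrying full precision, 38.898 × 1.8281 = 71.1094338 cm; 1.8281 has 5 s.f., so the result keeps min(3, 5) = 3 s.f.
Rounded to 3 significant figures: 71.1 cm.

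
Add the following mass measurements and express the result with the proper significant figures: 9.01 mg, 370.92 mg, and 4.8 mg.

384.7 mg

9.01 mg + 370.92 mg + 4.8 mg = 384.73 mg.
Addition/subtraction keeps the fewest decimal places: 9.01 → 2 decimal places, 370.92 → 2 decimal places, 4.8 → 1 decimal place; limit is 1.
Rounded to 1 decimal place: 384.7 mg.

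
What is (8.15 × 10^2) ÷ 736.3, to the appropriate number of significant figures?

(8.15 × 10^2) ÷ 736.3 = 1.10688578025…
Multiplication/division keeps the fewest significant figures: 8.15 × 10^2 → 3 s.f., 736.3 → 4 s.f.; limit is 3.
Rounded to 3 significant figures: 1.11.

1.11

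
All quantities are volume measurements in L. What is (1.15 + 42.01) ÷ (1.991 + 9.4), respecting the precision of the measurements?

1.15 + 42.01 = 43.16, limited to 2 d.p. → 4 s.f.; 1.991 + 9.4 = 11.391, limited to 1 d.p. → 3 s.f.
Carrying full precision, 43.16 ÷ 11.391 = 3.78895619349…; keep min(4, 3) = 3 s.f.
Rounded to 3 significant figures: 3.79.

3.79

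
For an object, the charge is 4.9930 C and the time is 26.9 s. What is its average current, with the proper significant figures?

0.186 A

average current = 4.9930 C ÷ 26.9 s = 0.1856133829… A.
4.9930 has 5 significant figures; 26.9 has 3.
Division/multiplication keeps the fewest: 3 significant figures.
Rounded: 0.186 A.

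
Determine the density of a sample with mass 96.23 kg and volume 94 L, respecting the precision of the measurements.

1.0 kg/L

density = 96.23 kg ÷ 94 L = 1.02372340426… kg/L.
96.23 has 4 significant figures; 94 has 2.
Division/multiplication keeps the fewest: 2 significant figures.
Rounded: 1.0 kg/L.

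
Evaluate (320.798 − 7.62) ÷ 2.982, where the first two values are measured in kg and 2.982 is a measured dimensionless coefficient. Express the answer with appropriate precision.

320.798 kg − 7.62 kg = 313.178 kg; the difference is limited to 2 decimal places (5 s.f.).
Carrying full precision, 313.178 ÷ 2.982 = 105.022803488… kg; 2.982 has 4 s.f., so the result keeps min(5, 4) = 4 s.f.
Rounded to 4 significant figures: 105.0 kg.

105.0 kg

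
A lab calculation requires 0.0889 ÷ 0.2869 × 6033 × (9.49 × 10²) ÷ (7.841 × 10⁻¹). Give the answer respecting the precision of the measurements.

2.26 × 10⁶

0.0889 ÷ 0.2869 × 6033 × (9.49 × 10²) ÷ (7.841 × 10⁻¹) = 2262555.7889…
Multiplication/division keeps the fewest significant figures: 0.0889 → 3 s.f., 0.2869 → 4 s.f., 6033 → 4 s.f., 9.49 × 10² → 3 s.f., 7.841 × 10⁻¹ → 4 s.f.; limit is 3.
Rounded to 3 significant figures: 2.26 × 10⁶.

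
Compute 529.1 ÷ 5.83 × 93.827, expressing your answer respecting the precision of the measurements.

8.52 × 10³

529.1 ÷ 5.83 × 93.827 = 8515.24283019…
Multiplication/division keeps the fewest significant figures: 529.1 → 4 s.f., 5.83 → 3 s.f., 93.827 → 5 s.f.; limit is 3.
Rounded to 3 significant figures: 8.52 × 10³.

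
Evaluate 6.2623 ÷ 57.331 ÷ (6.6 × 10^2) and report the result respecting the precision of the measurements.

6.2623 ÷ 57.331 ÷ (6.6 × 10^2) = 0.000165500921549…
Multiplication/division keeps the fewest significant figures: 6.2623 → 5 s.f., 57.331 → 5 s.f., 6.6 × 10^2 → 2 s.f.; limit is 2.
Rounded to 2 significant figures: 1.7 × 10^-4.

1.7 × 10^-4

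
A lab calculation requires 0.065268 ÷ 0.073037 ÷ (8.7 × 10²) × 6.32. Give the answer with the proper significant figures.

0.065268 ÷ 0.073037 ÷ (8.7 × 10²) × 6.32 = 0.00649165160974…
Multiplication/division keeps the fewest significant figures: 0.065268 → 5 s.f., 0.073037 → 5 s.f., 8.7 × 10² → 2 s.f., 6.32 → 3 s.f.; limit is 2.
Rounded to 2 significant figures: 0.0065.

0.0065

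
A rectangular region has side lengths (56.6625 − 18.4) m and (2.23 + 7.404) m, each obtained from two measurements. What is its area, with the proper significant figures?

56.6625 − 18.4 = 38.2625, limited to 1 d.p. → 3 s.f.; 2.23 + 7.404 = 9.634, limited to 2 d.p. → 3 s.f.
Carrying full precision, 38.2625 × 9.634 = 368.620925; keep min(3, 3) = 3 s.f.
Rounded to 3 significant figures: 369 m².

369 m²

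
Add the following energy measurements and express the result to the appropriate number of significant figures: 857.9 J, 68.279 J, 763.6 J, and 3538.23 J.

5228.0 J

857.9 J + 68.279 J + 763.6 J + 3538.23 J = 5228.009 J.
Addition/subtraction keeps the fewest decimal places: 857.9 → 1 decimal place, 68.279 → 3 decimal places, 763.6 → 1 decimal place, 3538.23 → 2 decimal places; limit is 1.
Rounded to 1 decimal place: 5228.0 J.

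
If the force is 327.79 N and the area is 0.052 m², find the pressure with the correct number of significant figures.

pressure = 327.79 N ÷ 0.052 m² = 6303.65384615… Pa.
327.79 has 5 significant figures; 0.052 has 2.
Division/multiplication keeps the fewest: 2 significant figures.
Rounded: 6.3 × 10^3 Pa.

6.3 × 10^3 Pa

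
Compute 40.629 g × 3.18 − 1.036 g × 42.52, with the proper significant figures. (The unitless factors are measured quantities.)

40.629 × 3.18 = 129.20022 → 129 g (3 s.f., last digit at the 10^0 place).
1.036 × 42.52 = 44.05072 → 44.05 g (4 s.f., last digit at the 10^-2 place).
Difference: 85.1495 g; keep the coarser place, 10^0.
Result: 85 g.

85 g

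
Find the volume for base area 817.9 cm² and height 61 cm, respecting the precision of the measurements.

5.0 × 10⁴ cm³

volume = 817.9 cm² × 61 cm = 49891.9 cm³.
817.9 has 4 significant figures; 61 has 2.
Division/multiplication keeps the fewest: 2 significant figures.
Rounded: 5.0 × 10⁴ cm³.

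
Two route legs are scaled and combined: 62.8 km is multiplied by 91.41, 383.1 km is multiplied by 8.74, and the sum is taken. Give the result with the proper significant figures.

62.8 × 91.41 = 5740.548 → 5.74 × 10^3 km (3 s.f., last digit at the 10^1 place).
383.1 × 8.74 = 3348.294 → 3.35 × 10^3 km (3 s.f., last digit at the 10^1 place).
Sum: 9088.842 km; keep the coarser place, 10^1.
Result: 9.09 × 10^3 km.

9.09 × 10^3 km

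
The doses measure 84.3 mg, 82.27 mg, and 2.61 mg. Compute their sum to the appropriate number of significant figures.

169.2 mg

84.3 mg + 82.27 mg + 2.61 mg = 169.18 mg.
Addition/subtraction keeps the fewest decimal places: 84.3 → 1 decimal place, 82.27 → 2 decimal places, 2.61 → 2 decimal places; limit is 1.
Rounded to 1 decimal place: 169.2 mg.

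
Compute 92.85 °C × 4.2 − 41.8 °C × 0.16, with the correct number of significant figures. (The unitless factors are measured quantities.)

92.85 × 4.2 = 389.97 → 3.9 × 10² °C (2 s.f., last digit at the 10^1 place).
41.8 × 0.16 = 6.688 → 6.7 °C (2 s.f., last digit at the 10^-1 place).
Difference: 383.282 °C; keep the coarser place, 10^1.
Result: 3.8 × 10² °C.

3.8 × 10² °C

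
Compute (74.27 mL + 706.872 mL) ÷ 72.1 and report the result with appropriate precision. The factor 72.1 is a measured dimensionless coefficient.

74.27 mL + 706.872 mL = 781.142 mL; the sum is limited to 2 decimal places (5 s.f.).
Carrying full precision, 781.142 ÷ 72.1 = 10.834147018… mL; 72.1 has 3 s.f., so the result keeps min(5, 3) = 3 s.f.
Rounded to 3 significant figures: 10.8 mL.

10.8 mL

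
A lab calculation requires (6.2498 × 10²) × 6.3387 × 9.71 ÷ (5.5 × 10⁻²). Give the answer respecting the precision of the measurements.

(6.2498 × 10²) × 6.3387 × 9.71 ÷ (5.5 × 10⁻²) = 699395.539081…
Multiplication/division keeps the fewest significant figures: 6.2498 × 10² → 5 s.f., 6.3387 → 5 s.f., 9.71 → 3 s.f., 5.5 × 10⁻² → 2 s.f.; limit is 2.
Rounded to 2 significant figures: 7.0 × 10⁵.

7.0 × 10⁵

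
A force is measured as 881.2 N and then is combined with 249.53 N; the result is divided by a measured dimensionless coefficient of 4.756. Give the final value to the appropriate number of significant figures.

881.2 N + 249.53 N = 1130.73 N; the sum is limited to 1 decimal place (5 s.f.).
Carrying full precision, 1130.73 ÷ 4.756 = 237.748107653… N; 4.756 has 4 s.f., so the result keeps min(5, 4) = 4 s.f.
Rounded to 4 significant figures: 237.7 N.

237.7 N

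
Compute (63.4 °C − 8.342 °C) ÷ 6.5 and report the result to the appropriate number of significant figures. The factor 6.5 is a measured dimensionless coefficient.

8.5 °C

63.4 °C − 8.342 °C = 55.058 °C; the difference is limited to 1 decimal place (3 s.f.).
Carrying full precision, 55.058 ÷ 6.5 = 8.47046153846… °C; 6.5 has 2 s.f., so the result keeps min(3, 2) = 2 s.f.
Rounded to 2 significant figures: 8.5 °C.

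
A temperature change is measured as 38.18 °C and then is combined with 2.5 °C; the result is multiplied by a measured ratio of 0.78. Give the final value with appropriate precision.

32 °C

38.18 °C + 2.5 °C = 40.68 °C; the sum is limited to 1 decimal place (3 s.f.).
Carrying full precision, 40.68 × 0.78 = 31.7304 °C; 0.78 has 2 s.f., so the result keeps min(3, 2) = 2 s.f.
Rounded to 2 significant figures: 32 °C.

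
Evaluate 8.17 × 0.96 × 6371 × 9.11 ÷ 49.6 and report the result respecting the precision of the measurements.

8.17 × 0.96 × 6371 × 9.11 ÷ 49.6 = 9177.77898774…
Multiplication/division keeps the fewest significant figures: 8.17 → 3 s.f., 0.96 → 2 s.f., 6371 → 4 s.f., 9.11 → 3 s.f., 49.6 → 3 s.f.; limit is 2.
Rounded to 2 significant figures: 9.2 × 10^3.

9.2 × 10^3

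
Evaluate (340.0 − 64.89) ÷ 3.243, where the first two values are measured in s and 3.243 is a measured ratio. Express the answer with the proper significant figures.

84.83 s

340.0 s − 64.89 s = 275.11 s; the difference is limited to 1 decimal place (4 s.f.).
Carrying full precision, 275.11 ÷ 3.243 = 84.8319457293… s; 3.243 has 4 s.f., so the result keeps min(4, 4) = 4 s.f.
Rounded to 4 significant figures: 84.83 s.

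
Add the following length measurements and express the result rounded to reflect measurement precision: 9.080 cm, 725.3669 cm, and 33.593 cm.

7.68040 × 10^2 cm

9.080 cm + 725.3669 cm + 33.593 cm = 768.0399 cm.
Addition/subtraction keeps the fewest decimal places: 9.080 → 3 decimal places, 725.3669 → 4 decimal places, 33.593 → 3 decimal places; limit is 3.
Rounded to 3 decimal places: 7.68040 × 10^2 cm.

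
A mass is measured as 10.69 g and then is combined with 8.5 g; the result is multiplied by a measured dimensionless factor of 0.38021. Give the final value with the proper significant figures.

10.69 g + 8.5 g = 19.19 g; the sum is limited to 1 decimal place (3 s.f.).
Carrying full precision, 19.19 × 0.38021 = 7.2962299 g; 0.38021 has 5 s.f., so the result keeps min(3, 5) = 3 s.f.
Rounded to 3 significant figures: 7.30 g.

7.30 g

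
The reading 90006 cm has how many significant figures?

90006: zeros between nonzero digits are significant.

5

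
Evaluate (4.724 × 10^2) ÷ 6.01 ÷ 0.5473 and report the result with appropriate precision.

144

(4.724 × 10^2) ÷ 6.01 ÷ 0.5473 = 143.618361869…
Multiplication/division keeps the fewest significant figures: 4.724 × 10^2 → 4 s.f., 6.01 → 3 s.f., 0.5473 → 4 s.f.; limit is 3.
Rounded to 3 significant figures: 144.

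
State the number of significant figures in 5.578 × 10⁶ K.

4

5.578 × 10⁶: in scientific notation every digit of the coefficient is significant.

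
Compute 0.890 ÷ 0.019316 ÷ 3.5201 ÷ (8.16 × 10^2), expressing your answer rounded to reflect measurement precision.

0.0160

0.890 ÷ 0.019316 ÷ 3.5201 ÷ (8.16 × 10^2) = 0.0160408600557…
Multiplication/division keeps the fewest significant figures: 0.890 → 3 s.f., 0.019316 → 5 s.f., 3.5201 → 5 s.f., 8.16 × 10^2 → 3 s.f.; limit is 3.
Rounded to 3 significant figures: 0.0160.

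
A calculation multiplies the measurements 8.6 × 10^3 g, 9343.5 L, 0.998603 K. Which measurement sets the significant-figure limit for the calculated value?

8.6 × 10^3 g

8.6 × 10^3 g → 2 s.f.; 9343.5 L → 5 s.f.; 0.998603 K → 6 s.f.
The fewest is 2 significant figures, from 8.6 × 10^3 g.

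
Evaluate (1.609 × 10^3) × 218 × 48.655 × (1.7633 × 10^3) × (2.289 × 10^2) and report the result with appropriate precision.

(1.609 × 10^3) × 218 × 48.655 × (1.7633 × 10^3) × (2.289 × 10^2) = 6.88829938911 × 10^12…
Multiplication/division keeps the fewest significant figures: 1.609 × 10^3 → 4 s.f., 218 → 3 s.f., 48.655 → 5 s.f., 1.7633 × 10^3 → 5 s.f., 2.289 × 10^2 → 4 s.f.; limit is 3.
Rounded to 3 significant figures: 6.89 × 10^12.

6.89 × 10^12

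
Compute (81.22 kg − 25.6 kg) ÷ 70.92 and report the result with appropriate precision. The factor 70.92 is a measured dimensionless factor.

81.22 kg − 25.6 kg = 55.62 kg; the difference is limited to 1 decimal place (3 s.f.).
Carrying full precision, 55.62 ÷ 70.92 = 0.784263959391… kg; 70.92 has 4 s.f., so the result keeps min(3, 4) = 3 s.f.
Rounded to 3 significant figures: 0.784 kg.

0.784 kg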